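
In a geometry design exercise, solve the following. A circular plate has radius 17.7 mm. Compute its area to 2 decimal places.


Shape: circle
Radius r = 17.7 mm
Formula: A = pi * r^2
r^2 = 17.7^2 = 313.29
A = pi * 313.29
A = 984.23
984.23 mm^2


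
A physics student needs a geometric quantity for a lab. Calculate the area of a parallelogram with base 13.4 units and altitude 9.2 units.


Shape: parallelogram
Base b = 13.4 units, Height h = 9.2 units
Formula: A = b * h
A = 13.4 * 9.2
A = 123.28
123.28 units^2


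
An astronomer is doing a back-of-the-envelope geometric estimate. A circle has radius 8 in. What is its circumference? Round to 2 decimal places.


Shape: circle
Radius r = 8 in
Formula: C = 2 * pi * r
C = 2 * pi * 8
C = 16 * pi
C = 50.27
50.27 in


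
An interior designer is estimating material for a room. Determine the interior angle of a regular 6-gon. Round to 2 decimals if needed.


Shape: regular hexagon (6 sides)
Formula: interior angle = (n - 2) * 180 / n
(n - 2) = 4
(n - 2) * 180 = 720
angle = 720 / 6
angle = 120
120 degrees


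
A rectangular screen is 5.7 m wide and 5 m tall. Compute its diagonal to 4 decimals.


Shape: rectangle (diagonal via Pythagoras)
Sides: 5.7 m and 5 m
Formula: d = sqrt(l^2 + w^2)
l^2 = 32.49, w^2 = 25
l^2 + w^2 = 57.49
d = sqrt(57.49)
d = 7.5822
7.5822 m


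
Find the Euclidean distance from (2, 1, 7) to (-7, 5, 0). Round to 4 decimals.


3D distance between two points
P1 = (2, 1, 7), P2 = (-7, 5, 0)
Formula: d = sqrt((x2-x1)^2 + (y2-y1)^2 + (z2-z1)^2)
dx = -7 - 2 = -9
dy = 5 - 1 = 4
dz = 0 - 7 = -7
dx^2 + dy^2 + dz^2 = 81 + 16 + 49 = 146
d = sqrt(146)
d = 12.083
12.083 units


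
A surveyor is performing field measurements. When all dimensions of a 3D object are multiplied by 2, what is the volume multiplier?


Linear scale factor k = 2
Rule: under a linear scaling by k, volumes scale by k^3.
k^3 = 2 * 2 * 2
k^3 = 4 * 2
k^3 = 8
Volume scales by a factor of 8.
8 (dimensionless)


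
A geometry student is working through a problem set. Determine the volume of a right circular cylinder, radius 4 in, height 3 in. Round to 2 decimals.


Shape: cylinder
Radius r = 4 in, Height h = 3 in
Formula: V = pi * r^2 * h
r^2 = 16
V = pi * 16 * 3
V = 48 * pi
V = 150.8
150.8 in^3


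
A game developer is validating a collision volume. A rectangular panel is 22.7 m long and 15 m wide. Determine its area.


Shape: rectangle
Length l = 22.7 m, Width w = 15 m
Formula: A = l * w
A = 22.7 * 15
A = 340.5
340.5 m^2


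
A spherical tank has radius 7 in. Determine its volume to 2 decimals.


Shape: sphere
Radius r = 7 in
Formula: V = (4/3) * pi * r^3
r^3 = 343
(4/3) * 343 = 457.333333
V = 457.333333 * pi
V = 1436.76
1436.76 in^3


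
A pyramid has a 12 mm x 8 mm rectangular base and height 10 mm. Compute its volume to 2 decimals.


Shape: rectangular pyramid
Base: 12 mm x 8 mm, Height h = 10 mm
Formula: V = (1/3) * base_area * h
base_area = 12 * 8 = 96
base_area * h = 96 * 10 = 960
V = 960 / 3
V = 320
320 mm^3


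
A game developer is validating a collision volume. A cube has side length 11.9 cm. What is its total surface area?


Shape: cube
Side s = 11.9 cm
A cube has 6 square faces.
Formula: SA = 6 * s^2
s^2 = 141.61
SA = 6 * 141.61
SA = 849.66
849.66 cm^2


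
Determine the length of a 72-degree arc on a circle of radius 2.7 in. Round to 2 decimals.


Shape: circular arc
Radius r = 2.7 in, Angle = 72 degrees
Formula: L = (angle/360) * 2 * pi * r
2 * pi * r = 5.4 * pi
L = (72/360) * 5.4 * pi
L = 1.08 * pi
L = 3.39
3.39 in


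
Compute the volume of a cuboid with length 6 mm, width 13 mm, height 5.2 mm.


Shape: rectangular prism
l = 6 mm, w = 13 mm, h = 5.2 mm
Formula: V = l * w * h
V = 6 * 13 * 5.2
V = 78 * 5.2
V = 405.6
405.6 mm^3


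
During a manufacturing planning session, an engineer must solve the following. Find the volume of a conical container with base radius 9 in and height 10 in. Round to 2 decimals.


Shape: cone
Radius r = 9 in, Height h = 10 in
Formula: V = (1/3) * pi * r^2 * h
r^2 = 81
pi * r^2 * h = pi * 81 * 10 = 810 * pi
V = 810 * pi / 3
V = 848.23
848.23 in^3


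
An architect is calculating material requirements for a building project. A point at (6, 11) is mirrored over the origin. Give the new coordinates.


Transformation: reflection
Original point: (6, 11)
Rule for reflection through the origin: (x, y) -> (-x, -y)
Apply: (6, 11) -> (-6, -11)
(-6, -11)


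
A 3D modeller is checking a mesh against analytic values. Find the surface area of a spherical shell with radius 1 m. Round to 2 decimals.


Shape: sphere
Radius r = 1 m
Formula: SA = 4 * pi * r^2
r^2 = 1
SA = 4 * pi * 1
SA = 4 * pi
SA = 12.57
12.57 m^2


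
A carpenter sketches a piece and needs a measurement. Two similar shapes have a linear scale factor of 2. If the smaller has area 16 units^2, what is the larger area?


Linear scale factor k = 2
Original area = 16 units^2
Rule: under a linear scaling by k, areas scale by k^2.
k^2 = 2^2 = 4
New area = 16 * 4
New area = 64
64 units^2


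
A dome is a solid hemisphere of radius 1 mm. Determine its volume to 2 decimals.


Shape: hemisphere (half of a sphere)
Radius r = 1 mm
Formula: V = (1/2) * (4/3) * pi * r^3 = (2/3) * pi * r^3
r^3 = 1
(2/3) * 1 = 0.666667
V = 0.666667 * pi
V = 2.09
2.09 mm^3


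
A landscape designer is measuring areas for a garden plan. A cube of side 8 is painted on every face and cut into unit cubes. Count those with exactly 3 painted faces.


Large cube: 8 x 8 x 8, cut into unit cubes.
Cubes with 3 painted faces are at the corners. A cube always has 8 corners.
Count = 8
8 unit cubes


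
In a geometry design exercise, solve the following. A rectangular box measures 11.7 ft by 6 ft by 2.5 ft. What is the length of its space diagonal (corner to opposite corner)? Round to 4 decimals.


Shape: rectangular box (space diagonal)
l = 11.7 ft, w = 6 ft, h = 2.5 ft
Visualize: the diagonal of the base, then a right triangle with that diagonal and the height.
Formula: d = sqrt(l^2 + w^2 + h^2)
l^2 + w^2 + h^2 = 136.89 + 36 + 6.25 = 179.14
d = sqrt(179.14)
d = 13.3843
13.3843 ft


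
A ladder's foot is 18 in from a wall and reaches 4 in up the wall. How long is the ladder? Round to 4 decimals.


Shape: right triangle
Legs a = 18 in, b = 4 in
Formula: c = sqrt(a^2 + b^2)
a^2 = 324, b^2 = 16
a^2 + b^2 = 340
c = sqrt(340)
c = 18.4391
18.4391 in


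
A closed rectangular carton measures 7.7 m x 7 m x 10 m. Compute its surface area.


Shape: rectangular prism
l = 7.7 m, w = 7 m, h = 10 m
Formula: SA = 2(lw + lh + wh)
lw = 53.9, lh = 77, wh = 70
lw + lh + wh = 200.9
SA = 2 * 200.9
SA = 401.8
401.8 m^2


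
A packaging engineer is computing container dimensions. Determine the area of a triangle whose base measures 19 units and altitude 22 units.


Shape: triangle
Base b = 19 units, Height h = 22 units
Formula: A = (1/2) * b * h
A = 0.5 * 19 * 22
A = 0.5 * 418
A = 209
209 units^2


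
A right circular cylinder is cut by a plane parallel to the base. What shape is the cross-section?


Solid: right circular cylinder
Cutting plane: parallel to the base
Visualize the intersection of the plane with the solid's surface.
The boundary of the cut region is a circle.
circle


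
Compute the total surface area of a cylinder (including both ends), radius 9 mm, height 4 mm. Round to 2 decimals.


Shape: closed cylinder
Radius r = 9 mm, Height h = 4 mm
Formula: SA = 2*pi*r^2 + 2*pi*r*h = 2*pi*r*(r + h)
r + h = 13
2 * r * (r + h) = 2 * 9 * 13 = 234
SA = 234 * pi
SA = 735.13
735.13 mm^2


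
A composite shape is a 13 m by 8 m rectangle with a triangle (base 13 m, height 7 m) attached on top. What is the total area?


Composite shape: rectangle + triangle
Rectangle area = 13 * 8 = 104
Triangle area = 0.5 * 13 * 7 = 45.5
Total = 104 + 45.5
Total = 149.5
149.5 m^2


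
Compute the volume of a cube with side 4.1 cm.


Shape: cube
Side s = 4.1 cm
Formula: V = s^3
V = 4.1 * 4.1 * 4.1
V = 16.81 * 4.1
V = 68.921
68.921 cm^3


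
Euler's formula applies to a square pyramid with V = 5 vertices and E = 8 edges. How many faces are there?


Polyhedron: square pyramid
Euler's formula for convex polyhedra: V - E + F = 2
Given: V = 5 vertices and E = 8 edges
Solve for F:
F = 2 + E - V = 2 + 8 - 5 = 5
5 faces


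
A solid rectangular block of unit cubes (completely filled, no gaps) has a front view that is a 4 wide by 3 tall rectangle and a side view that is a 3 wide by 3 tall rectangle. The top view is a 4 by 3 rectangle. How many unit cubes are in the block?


Orthographic views of a solid rectangular block:
Front view 4 x 3 -> length = 4, height = 3
Side view 3 x 3 -> width = 3, height = 3 (consistent)
Top view 4 x 3 -> confirms length = 4, width = 3
The block is 4 x 3 x 3.
Total unit cubes = 4 * 3 * 3 = 36
36 unit cubes


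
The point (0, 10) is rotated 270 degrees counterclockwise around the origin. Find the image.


Transformation: rotation about the origin
Original point: (0, 10)
Rule for 270 deg counterclockwise: (x, y) -> (y, -x)
Apply: (0, 10) -> (10, 0)
(10, 0)


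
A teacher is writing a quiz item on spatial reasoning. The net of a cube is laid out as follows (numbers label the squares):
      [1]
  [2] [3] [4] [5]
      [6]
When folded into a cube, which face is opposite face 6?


Net: cross layout. Take square 3 as the base (bottom).
Fold the four squares in the horizontal row up around 3: 2 -> left, 4 -> right, 5 wraps to the top.
Fold 1 and 6 up from 3: 1 -> back, 6 -> front.
Opposite pairs are therefore: (1, 6), (2, 4), (3, 5).
Face 6 is opposite face 1.
face 1


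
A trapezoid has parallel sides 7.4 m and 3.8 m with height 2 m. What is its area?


Shape: trapezoid
Parallel sides a = 7.4 m, b = 3.8 m; Height h = 2 m
Formula: A = (a + b) * h / 2
a + b = 7.4 + 3.8 = 11.2
A = 11.2 * 2 / 2
A = 22.4 / 2
A = 11.2
11.2 m^2


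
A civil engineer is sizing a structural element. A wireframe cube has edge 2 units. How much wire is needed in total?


Shape: cube
Side s = 2 units
A cube has 12 edges, all equal.
Formula: total edge length = 12 * s
Total = 12 * 2
Total = 24
24 units


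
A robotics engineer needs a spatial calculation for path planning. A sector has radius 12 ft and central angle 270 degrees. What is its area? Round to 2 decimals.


Shape: circular sector
Radius r = 12 ft, Angle = 270 degrees
Formula: A = (angle/360) * pi * r^2
r^2 = 144
Fraction of circle = 270/360
A = (270/360) * pi * 144
A = 108 * pi
A = 339.29
339.29 ft^2


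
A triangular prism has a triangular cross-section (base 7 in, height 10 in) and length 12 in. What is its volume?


Shape: triangular prism
Triangle base = 7 in, triangle height = 10 in, prism length L = 12 in
Formula: V = (1/2 * b * h_tri) * L
Cross-section area = 0.5 * 7 * 10 = 35
V = 35 * 12
V = 420
420 in^3


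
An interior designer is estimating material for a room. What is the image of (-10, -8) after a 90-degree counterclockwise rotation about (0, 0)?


Transformation: rotation about the origin
Original point: (-10, -8)
Rule for 90 deg counterclockwise: (x, y) -> (-y, x)
Apply: (-10, -8) -> (8, -10)
(8, -10)


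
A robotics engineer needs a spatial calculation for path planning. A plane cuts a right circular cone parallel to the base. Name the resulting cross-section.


Solid: right circular cone
Cutting plane: parallel to the base
Visualize the intersection of the plane with the solid's surface.
The boundary of the cut region is a circle.
circle


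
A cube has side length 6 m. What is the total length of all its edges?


Shape: cube
Side s = 6 m
A cube has 12 edges, all equal.
Formula: total edge length = 12 * s
Total = 12 * 6
Total = 72
72 m


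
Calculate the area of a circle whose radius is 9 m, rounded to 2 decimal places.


Shape: circle
Radius r = 9 m
Formula: A = pi * r^2
r^2 = 9^2 = 81
A = pi * 81
A = 254.47
254.47 m^2


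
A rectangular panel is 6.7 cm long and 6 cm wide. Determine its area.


Shape: rectangle
Length l = 6.7 cm, Width w = 6 cm
Formula: A = l * w
A = 6.7 * 6
A = 40.2
40.2 cm^2


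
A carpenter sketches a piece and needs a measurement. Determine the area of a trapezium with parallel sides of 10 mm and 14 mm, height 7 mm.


Shape: trapezoid
Parallel sides a = 10 mm, b = 14 mm; Height h = 7 mm
Formula: A = (a + b) * h / 2
a + b = 10 + 14 = 24
A = 24 * 7 / 2
A = 168 / 2
A = 84
84 mm^2


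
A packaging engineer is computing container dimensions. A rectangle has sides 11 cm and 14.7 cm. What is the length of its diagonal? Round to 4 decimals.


Shape: rectangle (diagonal via Pythagoras)
Sides: 11 cm and 14.7 cm
Formula: d = sqrt(l^2 + w^2)
l^2 = 121, w^2 = 216.09
l^2 + w^2 = 337.09
d = sqrt(337.09)
d = 18.36
18.36 cm


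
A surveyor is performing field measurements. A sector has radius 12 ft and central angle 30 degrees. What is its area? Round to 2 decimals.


Shape: circular sector
Radius r = 12 ft, Angle = 30 degrees
Formula: A = (angle/360) * pi * r^2
r^2 = 144
Fraction of circle = 30/360
A = (30/360) * pi * 144
A = 12 * pi
A = 37.7
37.7 ft^2


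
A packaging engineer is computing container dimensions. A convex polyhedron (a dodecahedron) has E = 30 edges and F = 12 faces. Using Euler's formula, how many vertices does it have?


Polyhedron: dodecahedron
Euler's formula for convex polyhedra: V - E + F = 2
Given: E = 30 edges and F = 12 faces
Solve for V:
V = 2 + E - F = 2 + 30 - 12 = 20
20 vertices


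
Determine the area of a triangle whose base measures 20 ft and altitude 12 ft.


Shape: triangle
Base b = 20 ft, Height h = 12 ft
Formula: A = (1/2) * b * h
A = 0.5 * 20 * 12
A = 0.5 * 240
A = 120
120 ft^2


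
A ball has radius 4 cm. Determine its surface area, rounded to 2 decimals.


Shape: sphere
Radius r = 4 cm
Formula: SA = 4 * pi * r^2
r^2 = 16
SA = 4 * pi * 16
SA = 64 * pi
SA = 201.06
201.06 cm^2


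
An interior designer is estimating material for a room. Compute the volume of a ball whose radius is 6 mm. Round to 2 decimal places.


Shape: sphere
Radius r = 6 mm
Formula: V = (4/3) * pi * r^3
r^3 = 216
(4/3) * 216 = 288
V = 288 * pi
V = 904.78
904.78 mm^3


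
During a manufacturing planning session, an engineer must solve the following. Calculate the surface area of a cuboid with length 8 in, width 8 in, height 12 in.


Shape: rectangular prism
l = 8 in, w = 8 in, h = 12 in
Formula: SA = 2(lw + lh + wh)
lw = 64, lh = 96, wh = 96
lw + lh + wh = 256
SA = 2 * 256
SA = 512
512 in^2


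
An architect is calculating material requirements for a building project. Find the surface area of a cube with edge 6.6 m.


Shape: cube
Side s = 6.6 m
A cube has 6 square faces.
Formula: SA = 6 * s^2
s^2 = 43.56
SA = 6 * 43.56
SA = 261.36
261.36 m^2


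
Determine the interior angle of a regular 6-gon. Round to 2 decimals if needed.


Shape: regular hexagon (6 sides)
Formula: interior angle = (n - 2) * 180 / n
(n - 2) = 4
(n - 2) * 180 = 720
angle = 720 / 6
angle = 120
120 degrees


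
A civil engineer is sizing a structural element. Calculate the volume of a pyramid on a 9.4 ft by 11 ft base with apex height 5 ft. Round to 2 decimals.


Shape: rectangular pyramid
Base: 9.4 ft x 11 ft, Height h = 5 ft
Formula: V = (1/3) * base_area * h
base_area = 9.4 * 11 = 103.4
base_area * h = 103.4 * 5 = 517
V = 517 / 3
V = 172.33
172.33 ft^3


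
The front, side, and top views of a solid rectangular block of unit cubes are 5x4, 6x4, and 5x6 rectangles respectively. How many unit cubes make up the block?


Orthographic views of a solid rectangular block:
Front view 5 x 4 -> length = 5, height = 4
Side view 6 x 4 -> width = 6, height = 4 (consistent)
Top view 5 x 6 -> confirms length = 5, width = 6
The block is 5 x 6 x 4.
Total unit cubes = 5 * 6 * 4 = 120
120 unit cubes


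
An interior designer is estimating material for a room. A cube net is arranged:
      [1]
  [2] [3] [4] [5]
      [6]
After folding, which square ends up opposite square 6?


Net: cross layout. Take square 3 as the base (bottom).
Fold the four squares in the horizontal row up around 3: 2 -> left, 4 -> right, 5 wraps to the top.
Fold 1 and 6 up from 3: 1 -> back, 6 -> front.
Opposite pairs are therefore: (1, 6), (2, 4), (3, 5).
Face 6 is opposite face 1.
face 1


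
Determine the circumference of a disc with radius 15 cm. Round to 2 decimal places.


Shape: circle
Radius r = 15 cm
Formula: C = 2 * pi * r
C = 2 * pi * 15
C = 30 * pi
C = 94.25
94.25 cm


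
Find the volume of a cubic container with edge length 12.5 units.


Shape: cube
Side s = 12.5 units
Formula: V = s^3
V = 12.5 * 12.5 * 12.5
V = 156.25 * 12.5
V = 1953.125
1953.125 units^3


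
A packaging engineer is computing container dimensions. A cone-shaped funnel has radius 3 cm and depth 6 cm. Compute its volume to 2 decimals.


Shape: cone
Radius r = 3 cm, Height h = 6 cm
Formula: V = (1/3) * pi * r^2 * h
r^2 = 9
pi * r^2 * h = pi * 9 * 6 = 54 * pi
V = 54 * pi / 3
V = 56.55
56.55 cm^3


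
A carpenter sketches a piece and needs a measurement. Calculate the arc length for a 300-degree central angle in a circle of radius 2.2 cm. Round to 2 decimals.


Shape: circular arc
Radius r = 2.2 cm, Angle = 300 degrees
Formula: L = (angle/360) * 2 * pi * r
2 * pi * r = 4.4 * pi
L = (300/360) * 4.4 * pi
L = 3.666667 * pi
L = 11.52
11.52 cm


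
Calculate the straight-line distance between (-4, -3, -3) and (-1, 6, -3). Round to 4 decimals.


3D distance between two points
P1 = (-4, -3, -3), P2 = (-1, 6, -3)
Formula: d = sqrt((x2-x1)^2 + (y2-y1)^2 + (z2-z1)^2)
dx = -1 - -4 = 3
dy = 6 - -3 = 9
dz = -3 - -3 = 0
dx^2 + dy^2 + dz^2 = 9 + 81 + 0 = 90
d = sqrt(90)
d = 9.4868
9.4868 units


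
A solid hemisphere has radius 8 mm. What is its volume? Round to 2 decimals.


Shape: hemisphere (half of a sphere)
Radius r = 8 mm
Formula: V = (1/2) * (4/3) * pi * r^3 = (2/3) * pi * r^3
r^3 = 512
(2/3) * 512 = 341.333333
V = 341.333333 * pi
V = 1072.33
1072.33 mm^3


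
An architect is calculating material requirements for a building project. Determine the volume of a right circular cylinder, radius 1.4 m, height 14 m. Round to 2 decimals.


Shape: cylinder
Radius r = 1.4 m, Height h = 14 m
Formula: V = pi * r^2 * h
r^2 = 1.96
V = pi * 1.96 * 14
V = 27.44 * pi
V = 86.21
86.21 m^3


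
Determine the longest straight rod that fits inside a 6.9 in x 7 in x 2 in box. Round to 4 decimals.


Shape: rectangular box (space diagonal)
l = 6.9 in, w = 7 in, h = 2 in
Visualize: the diagonal of the base, then a right triangle with that diagonal and the height.
Formula: d = sqrt(l^2 + w^2 + h^2)
l^2 + w^2 + h^2 = 47.61 + 49 + 4 = 100.61
d = sqrt(100.61)
d = 10.0305
10.0305 in


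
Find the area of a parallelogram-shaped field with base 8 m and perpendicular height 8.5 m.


Shape: parallelogram
Base b = 8 m, Height h = 8.5 m
Formula: A = b * h
A = 8 * 8.5
A = 68
68 m^2


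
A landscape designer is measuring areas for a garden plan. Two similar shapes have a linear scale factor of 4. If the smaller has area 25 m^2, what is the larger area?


Linear scale factor k = 4
Original area = 25 m^2
Rule: under a linear scaling by k, areas scale by k^2.
k^2 = 4^2 = 16
New area = 25 * 16
New area = 400
400 m^2


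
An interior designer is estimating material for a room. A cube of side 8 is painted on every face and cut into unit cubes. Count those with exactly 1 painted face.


Large cube: 8 x 8 x 8, cut into unit cubes.
n = 8, so n - 2 = 6
Cubes with 1 painted face lie in the interior of each face.
A cube has 6 faces; each contributes (n - 2)^2 = 36 such cubes.
Count = 6 * 36 = 216
216 unit cubes


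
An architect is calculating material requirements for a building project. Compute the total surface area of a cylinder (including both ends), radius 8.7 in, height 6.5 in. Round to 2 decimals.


Shape: closed cylinder
Radius r = 8.7 in, Height h = 6.5 in
Formula: SA = 2*pi*r^2 + 2*pi*r*h = 2*pi*r*(r + h)
r + h = 15.2
2 * r * (r + h) = 2 * 8.7 * 15.2 = 264.48
SA = 264.48 * pi
SA = 830.89
830.89 in^2


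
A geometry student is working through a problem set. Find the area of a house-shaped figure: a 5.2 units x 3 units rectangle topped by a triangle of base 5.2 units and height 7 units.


Composite shape: rectangle + triangle
Rectangle area = 5.2 * 3 = 15.6
Triangle area = 0.5 * 5.2 * 7 = 18.2
Total = 15.6 + 18.2
Total = 33.8
33.8 units^2


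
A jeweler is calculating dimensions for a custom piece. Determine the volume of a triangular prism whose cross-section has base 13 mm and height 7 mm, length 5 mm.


Shape: triangular prism
Triangle base = 13 mm, triangle height = 7 mm, prism length L = 5 mm
Formula: V = (1/2 * b * h_tri) * L
Cross-section area = 0.5 * 13 * 7 = 45.5
V = 45.5 * 5
V = 227.5
227.5 mm^3


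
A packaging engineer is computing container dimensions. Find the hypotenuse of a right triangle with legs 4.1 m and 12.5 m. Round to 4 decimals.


Shape: right triangle
Legs a = 4.1 m, b = 12.5 m
Formula: c = sqrt(a^2 + b^2)
a^2 = 16.81, b^2 = 156.25
a^2 + b^2 = 173.06
c = sqrt(173.06)
c = 13.1552
13.1552 m


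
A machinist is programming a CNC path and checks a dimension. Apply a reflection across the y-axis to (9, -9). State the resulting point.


Transformation: reflection
Original point: (9, -9)
Rule for reflection over the y-axis: (x, y) -> (-x, y)
Apply: (9, -9) -> (-9, -9)
(-9, -9)


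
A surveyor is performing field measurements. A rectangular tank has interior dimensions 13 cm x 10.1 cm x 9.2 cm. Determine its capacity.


Shape: rectangular prism
l = 13 cm, w = 10.1 cm, h = 9.2 cm
Formula: V = l * w * h
V = 13 * 10.1 * 9.2
V = 131.3 * 9.2
V = 1207.96
1207.96 cm^3


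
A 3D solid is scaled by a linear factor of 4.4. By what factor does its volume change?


Linear scale factor k = 4.4
Rule: under a linear scaling by k, volumes scale by k^3.
k^3 = 4.4 * 4.4 * 4.4
k^3 = 19.36 * 4.4
k^3 = 85.184
Volume scales by a factor of 85.184.
85.184 (dimensionless)


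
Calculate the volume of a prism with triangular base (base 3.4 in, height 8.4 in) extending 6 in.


Shape: triangular prism
Triangle base = 3.4 in, triangle height = 8.4 in, prism length L = 6 in
Formula: V = (1/2 * b * h_tri) * L
Cross-section area = 0.5 * 3.4 * 8.4 = 14.28
V = 14.28 * 6
V = 85.68
85.68 in^3


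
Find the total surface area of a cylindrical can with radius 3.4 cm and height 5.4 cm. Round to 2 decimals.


Shape: closed cylinder
Radius r = 3.4 cm, Height h = 5.4 cm
Formula: SA = 2*pi*r^2 + 2*pi*r*h = 2*pi*r*(r + h)
r + h = 8.8
2 * r * (r + h) = 2 * 3.4 * 8.8 = 59.84
SA = 59.84 * pi
SA = 187.99
187.99 cm^2


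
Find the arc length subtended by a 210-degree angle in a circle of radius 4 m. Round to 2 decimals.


Shape: circular arc
Radius r = 4 m, Angle = 210 degrees
Formula: L = (angle/360) * 2 * pi * r
2 * pi * r = 8 * pi
L = (210/360) * 8 * pi
L = 4.666667 * pi
L = 14.66
14.66 m


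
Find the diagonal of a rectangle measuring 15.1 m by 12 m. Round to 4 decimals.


Shape: rectangle (diagonal via Pythagoras)
Sides: 15.1 m and 12 m
Formula: d = sqrt(l^2 + w^2)
l^2 = 228.01, w^2 = 144
l^2 + w^2 = 372.01
d = sqrt(372.01)
d = 19.2876
19.2876 m


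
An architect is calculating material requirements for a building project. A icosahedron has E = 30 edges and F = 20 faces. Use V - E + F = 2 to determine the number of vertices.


Polyhedron: icosahedron
Euler's formula for convex polyhedra: V - E + F = 2
Given: E = 30 edges and F = 20 faces
Solve for V:
V = 2 + E - F = 2 + 30 - 20 = 12
12 vertices


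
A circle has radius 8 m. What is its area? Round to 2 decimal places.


Shape: circle
Radius r = 8 m
Formula: A = pi * r^2
r^2 = 8^2 = 64
A = pi * 64
A = 201.06
201.06 m^2


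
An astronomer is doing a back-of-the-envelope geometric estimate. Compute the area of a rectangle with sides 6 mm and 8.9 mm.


Shape: rectangle
Length l = 6 mm, Width w = 8.9 mm
Formula: A = l * w
A = 6 * 8.9
A = 53.4
53.4 mm^2


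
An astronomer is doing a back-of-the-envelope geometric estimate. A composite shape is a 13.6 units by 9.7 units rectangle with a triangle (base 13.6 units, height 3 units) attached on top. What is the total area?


Composite shape: rectangle + triangle
Rectangle area = 13.6 * 9.7 = 131.92
Triangle area = 0.5 * 13.6 * 3 = 20.4
Total = 131.92 + 20.4
Total = 152.32
152.32 units^2


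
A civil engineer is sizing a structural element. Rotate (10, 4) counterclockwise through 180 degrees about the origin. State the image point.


Transformation: rotation about the origin
Original point: (10, 4)
Rule for 180 deg: (x, y) -> (-x, -y)
Apply: (10, 4) -> (-10, -4)
(-10, -4)


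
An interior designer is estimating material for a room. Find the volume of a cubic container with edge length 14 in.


Shape: cube
Side s = 14 in
Formula: V = s^3
V = 14 * 14 * 14
V = 196 * 14
V = 2744
2744 in^3


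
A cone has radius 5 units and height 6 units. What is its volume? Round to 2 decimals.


Shape: cone
Radius r = 5 units, Height h = 6 units
Formula: V = (1/3) * pi * r^2 * h
r^2 = 25
pi * r^2 * h = pi * 25 * 6 = 150 * pi
V = 150 * pi / 3
V = 157.08
157.08 units^3


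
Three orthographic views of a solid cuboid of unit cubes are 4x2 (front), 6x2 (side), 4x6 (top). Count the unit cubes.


Orthographic views of a solid rectangular block:
Front view 4 x 2 -> length = 4, height = 2
Side view 6 x 2 -> width = 6, height = 2 (consistent)
Top view 4 x 6 -> confirms length = 4, width = 6
The block is 4 x 6 x 2.
Total unit cubes = 4 * 6 * 2 = 48
48 unit cubes


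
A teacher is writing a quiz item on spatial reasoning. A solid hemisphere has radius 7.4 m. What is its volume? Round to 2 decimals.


Shape: hemisphere (half of a sphere)
Radius r = 7.4 m
Formula: V = (1/2) * (4/3) * pi * r^3 = (2/3) * pi * r^3
r^3 = 405.224
(2/3) * 405.224 = 270.149333
V = 270.149333 * pi
V = 848.7
848.7 m^3


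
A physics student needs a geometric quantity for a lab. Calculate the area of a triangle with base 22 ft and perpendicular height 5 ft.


Shape: triangle
Base b = 22 ft, Height h = 5 ft
Formula: A = (1/2) * b * h
A = 0.5 * 22 * 5
A = 0.5 * 110
A = 55
55 ft^2


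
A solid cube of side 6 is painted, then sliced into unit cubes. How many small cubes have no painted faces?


Large cube: 6 x 6 x 6, cut into unit cubes.
n = 6, so n - 2 = 4
Unpainted cubes form the interior (n - 2)^3 block.
(n - 2)^3 = 4^3 = 64
64 unit cubes


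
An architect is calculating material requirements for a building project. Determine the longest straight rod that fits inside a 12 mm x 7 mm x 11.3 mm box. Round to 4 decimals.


Shape: rectangular box (space diagonal)
l = 12 mm, w = 7 mm, h = 11.3 mm
Visualize: the diagonal of the base, then a right triangle with that diagonal and the height.
Formula: d = sqrt(l^2 + w^2 + h^2)
l^2 + w^2 + h^2 = 144 + 49 + 127.69 = 320.69
d = sqrt(320.69)
d = 17.9078
17.9078 mm


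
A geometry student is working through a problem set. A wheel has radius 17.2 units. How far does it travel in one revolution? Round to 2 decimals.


Shape: circle
Radius r = 17.2 units
Formula: C = 2 * pi * r
C = 2 * pi * 17.2
C = 34.4 * pi
C = 108.07
108.07 units


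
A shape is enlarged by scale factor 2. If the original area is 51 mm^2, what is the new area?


Linear scale factor k = 2
Original area = 51 mm^2
Rule: under a linear scaling by k, areas scale by k^2.
k^2 = 2^2 = 4
New area = 51 * 4
New area = 204
204 mm^2


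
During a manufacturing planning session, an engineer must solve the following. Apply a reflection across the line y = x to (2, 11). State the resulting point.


Transformation: reflection
Original point: (2, 11)
Rule for reflection over y = x: (x, y) -> (y, x)
Apply: (2, 11) -> (11, 2)
(11, 2)


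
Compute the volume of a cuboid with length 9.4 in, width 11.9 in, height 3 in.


Shape: rectangular prism
l = 9.4 in, w = 11.9 in, h = 3 in
Formula: V = l * w * h
V = 9.4 * 11.9 * 3
V = 111.86 * 3
V = 335.58
335.58 in^3


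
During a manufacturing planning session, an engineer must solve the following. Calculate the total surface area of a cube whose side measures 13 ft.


Shape: cube
Side s = 13 ft
A cube has 6 square faces.
Formula: SA = 6 * s^2
s^2 = 169
SA = 6 * 169
SA = 1014
1014 ft^2


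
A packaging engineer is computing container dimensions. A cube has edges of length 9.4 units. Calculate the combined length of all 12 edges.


Shape: cube
Side s = 9.4 units
A cube has 12 edges, all equal.
Formula: total edge length = 12 * s
Total = 12 * 9.4
Total = 112.8
112.8 units


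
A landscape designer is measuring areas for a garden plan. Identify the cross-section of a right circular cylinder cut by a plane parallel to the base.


Solid: right circular cylinder
Cutting plane: parallel to the base
Visualize the intersection of the plane with the solid's surface.
The boundary of the cut region is a circle.
circle


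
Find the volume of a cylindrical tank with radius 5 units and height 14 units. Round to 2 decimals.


Shape: cylinder
Radius r = 5 units, Height h = 14 units
Formula: V = pi * r^2 * h
r^2 = 25
V = pi * 25 * 14
V = 350 * pi
V = 1099.56
1099.56 units^3


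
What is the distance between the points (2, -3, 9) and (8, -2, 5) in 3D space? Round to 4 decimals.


3D distance between two points
P1 = (2, -3, 9), P2 = (8, -2, 5)
Formula: d = sqrt((x2-x1)^2 + (y2-y1)^2 + (z2-z1)^2)
dx = 8 - 2 = 6
dy = -2 - -3 = 1
dz = 5 - 9 = -4
dx^2 + dy^2 + dz^2 = 36 + 1 + 16 = 53
d = sqrt(53)
d = 7.2801
7.2801 units


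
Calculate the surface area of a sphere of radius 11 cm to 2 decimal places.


Shape: sphere
Radius r = 11 cm
Formula: SA = 4 * pi * r^2
r^2 = 121
SA = 4 * pi * 121
SA = 484 * pi
SA = 1520.53
1520.53 cm^2


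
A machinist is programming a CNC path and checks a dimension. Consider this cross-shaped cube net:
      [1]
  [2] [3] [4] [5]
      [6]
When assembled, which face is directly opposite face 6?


Net: cross layout. Take square 3 as the base (bottom).
Fold the four squares in the horizontal row up around 3: 2 -> left, 4 -> right, 5 wraps to the top.
Fold 1 and 6 up from 3: 1 -> back, 6 -> front.
Opposite pairs are therefore: (1, 6), (2, 4), (3, 5).
Face 6 is opposite face 1.
face 1


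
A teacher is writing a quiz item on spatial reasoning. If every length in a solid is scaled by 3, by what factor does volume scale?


Linear scale factor k = 3
Rule: under a linear scaling by k, volumes scale by k^3.
k^3 = 3 * 3 * 3
k^3 = 9 * 3
k^3 = 27
Volume scales by a factor of 27.
27 (dimensionless)


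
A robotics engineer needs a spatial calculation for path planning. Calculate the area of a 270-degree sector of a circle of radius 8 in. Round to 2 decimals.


Shape: circular sector
Radius r = 8 in, Angle = 270 degrees
Formula: A = (angle/360) * pi * r^2
r^2 = 64
Fraction of circle = 270/360
A = (270/360) * pi * 64
A = 48 * pi
A = 150.8
150.8 in^2


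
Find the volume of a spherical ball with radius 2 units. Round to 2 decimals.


Shape: sphere
Radius r = 2 units
Formula: V = (4/3) * pi * r^3
r^3 = 8
(4/3) * 8 = 10.666667
V = 10.666667 * pi
V = 33.51
33.51 units^3


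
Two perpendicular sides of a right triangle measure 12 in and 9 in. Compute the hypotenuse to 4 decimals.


Shape: right triangle
Legs a = 12 in, b = 9 in
Formula: c = sqrt(a^2 + b^2)
a^2 = 144, b^2 = 81
a^2 + b^2 = 225
c = sqrt(225)
c = 15.0
15 in


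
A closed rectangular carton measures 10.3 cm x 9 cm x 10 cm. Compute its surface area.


Shape: rectangular prism
l = 10.3 cm, w = 9 cm, h = 10 cm
Formula: SA = 2(lw + lh + wh)
lw = 92.7, lh = 103, wh = 90
lw + lh + wh = 285.7
SA = 2 * 285.7
SA = 571.4
571.4 cm^2


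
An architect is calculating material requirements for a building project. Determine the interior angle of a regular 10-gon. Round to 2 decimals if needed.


Shape: regular decagon (10 sides)
Formula: interior angle = (n - 2) * 180 / n
(n - 2) = 8
(n - 2) * 180 = 1440
angle = 1440 / 10
angle = 144
144 degrees


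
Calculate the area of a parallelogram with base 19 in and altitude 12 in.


Shape: parallelogram
Base b = 19 in, Height h = 12 in
Formula: A = b * h
A = 19 * 12
A = 228
228 in^2


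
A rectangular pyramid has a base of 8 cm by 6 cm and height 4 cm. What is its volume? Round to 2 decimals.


Shape: rectangular pyramid
Base: 8 cm x 6 cm, Height h = 4 cm
Formula: V = (1/3) * base_area * h
base_area = 8 * 6 = 48
base_area * h = 48 * 4 = 192
V = 192 / 3
V = 64
64 cm^3


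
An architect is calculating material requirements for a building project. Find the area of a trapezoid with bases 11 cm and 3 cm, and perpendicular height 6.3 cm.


Shape: trapezoid
Parallel sides a = 11 cm, b = 3 cm; Height h = 6.3 cm
Formula: A = (a + b) * h / 2
a + b = 11 + 3 = 14
A = 14 * 6.3 / 2
A = 88.2 / 2
A = 44.1
44.1 cm^2


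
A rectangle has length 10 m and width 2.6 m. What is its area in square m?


Shape: rectangle
Length l = 10 m, Width w = 2.6 m
Formula: A = l * w
A = 10 * 2.6
A = 26
26 m^2


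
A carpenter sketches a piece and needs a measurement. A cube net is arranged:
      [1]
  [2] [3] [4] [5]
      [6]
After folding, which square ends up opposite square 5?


Net: cross layout. Take square 3 as the base (bottom).
Fold the four squares in the horizontal row up around 3: 2 -> left, 4 -> right, 5 wraps to the top.
Fold 1 and 6 up from 3: 1 -> back, 6 -> front.
Opposite pairs are therefore: (1, 6), (2, 4), (3, 5).
Face 5 is opposite face 3.
face 3


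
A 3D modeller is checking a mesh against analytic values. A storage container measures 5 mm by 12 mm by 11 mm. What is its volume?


Shape: rectangular prism
l = 5 mm, w = 12 mm, h = 11 mm
Formula: V = l * w * h
V = 5 * 12 * 11
V = 60 * 11
V = 660
660 mm^3


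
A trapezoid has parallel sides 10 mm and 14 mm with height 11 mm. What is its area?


Shape: trapezoid
Parallel sides a = 10 mm, b = 14 mm; Height h = 11 mm
Formula: A = (a + b) * h / 2
a + b = 10 + 14 = 24
A = 24 * 11 / 2
A = 264 / 2
A = 132
132 mm^2


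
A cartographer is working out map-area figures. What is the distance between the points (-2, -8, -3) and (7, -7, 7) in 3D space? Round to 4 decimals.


3D distance between two points
P1 = (-2, -8, -3), P2 = (7, -7, 7)
Formula: d = sqrt((x2-x1)^2 + (y2-y1)^2 + (z2-z1)^2)
dx = 7 - -2 = 9
dy = -7 - -8 = 1
dz = 7 - -3 = 10
dx^2 + dy^2 + dz^2 = 81 + 1 + 100 = 182
d = sqrt(182)
d = 13.4907
13.4907 units


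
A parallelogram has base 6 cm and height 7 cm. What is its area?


Shape: parallelogram
Base b = 6 cm, Height h = 7 cm
Formula: A = b * h
A = 6 * 7
A = 42
42 cm^2


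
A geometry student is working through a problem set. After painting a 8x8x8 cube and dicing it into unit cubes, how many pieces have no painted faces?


Large cube: 8 x 8 x 8, cut into unit cubes.
n = 8, so n - 2 = 6
Unpainted cubes form the interior (n - 2)^3 block.
(n - 2)^3 = 6^3 = 216
216 unit cubes


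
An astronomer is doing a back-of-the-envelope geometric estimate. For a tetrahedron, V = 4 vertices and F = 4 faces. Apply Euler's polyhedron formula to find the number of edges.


Polyhedron: tetrahedron
Euler's formula for convex polyhedra: V - E + F = 2
Given: V = 4 vertices and F = 4 faces
Solve for E:
E = V + F - 2 = 4 + 4 - 2 = 6
6 edges


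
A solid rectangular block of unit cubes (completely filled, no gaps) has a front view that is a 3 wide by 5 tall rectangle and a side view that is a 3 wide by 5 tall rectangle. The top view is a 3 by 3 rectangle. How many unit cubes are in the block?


Orthographic views of a solid rectangular block:
Front view 3 x 5 -> length = 3, height = 5
Side view 3 x 5 -> width = 3, height = 5 (consistent)
Top view 3 x 3 -> confirms length = 3, width = 3
The block is 3 x 3 x 5.
Total unit cubes = 3 * 3 * 5 = 45
45 unit cubes


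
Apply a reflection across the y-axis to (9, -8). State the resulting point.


Transformation: reflection
Original point: (9, -8)
Rule for reflection over the y-axis: (x, y) -> (-x, y)
Apply: (9, -8) -> (-9, -8)
(-9, -8)


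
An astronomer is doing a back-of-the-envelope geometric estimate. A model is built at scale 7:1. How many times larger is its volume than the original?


Linear scale factor k = 7
Rule: under a linear scaling by k, volumes scale by k^3.
k^3 = 7 * 7 * 7
k^3 = 49 * 7
k^3 = 343
Volume scales by a factor of 343.
343 (dimensionless)


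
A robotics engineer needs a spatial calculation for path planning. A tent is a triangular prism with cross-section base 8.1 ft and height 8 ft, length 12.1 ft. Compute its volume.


Shape: triangular prism
Triangle base = 8.1 ft, triangle height = 8 ft, prism length L = 12.1 ft
Formula: V = (1/2 * b * h_tri) * L
Cross-section area = 0.5 * 8.1 * 8 = 32.4
V = 32.4 * 12.1
V = 392.04
392.04 ft^3


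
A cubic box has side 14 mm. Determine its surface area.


Shape: cube
Side s = 14 mm
A cube has 6 square faces.
Formula: SA = 6 * s^2
s^2 = 196
SA = 6 * 196
SA = 1176
1176 mm^2


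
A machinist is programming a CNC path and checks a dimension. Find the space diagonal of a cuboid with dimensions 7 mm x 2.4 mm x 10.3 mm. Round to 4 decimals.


Shape: rectangular box (space diagonal)
l = 7 mm, w = 2.4 mm, h = 10.3 mm
Visualize: the diagonal of the base, then a right triangle with that diagonal and the height.
Formula: d = sqrt(l^2 + w^2 + h^2)
l^2 + w^2 + h^2 = 49 + 5.76 + 106.09 = 160.85
d = sqrt(160.85)
d = 12.6827
12.6827 mm


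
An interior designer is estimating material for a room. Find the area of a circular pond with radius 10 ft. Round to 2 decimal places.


Shape: circle
Radius r = 10 ft
Formula: A = pi * r^2
r^2 = 10^2 = 100
A = pi * 100
A = 314.16
314.16 ft^2


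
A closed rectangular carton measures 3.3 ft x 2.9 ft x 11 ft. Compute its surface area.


Shape: rectangular prism
l = 3.3 ft, w = 2.9 ft, h = 11 ft
Formula: SA = 2(lw + lh + wh)
lw = 9.57, lh = 36.3, wh = 31.9
lw + lh + wh = 77.77
SA = 2 * 77.77
SA = 155.54
155.54 ft^2


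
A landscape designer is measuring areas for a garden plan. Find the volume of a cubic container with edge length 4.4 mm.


Shape: cube
Side s = 4.4 mm
Formula: V = s^3
V = 4.4 * 4.4 * 4.4
V = 19.36 * 4.4
V = 85.184
85.184 mm^3


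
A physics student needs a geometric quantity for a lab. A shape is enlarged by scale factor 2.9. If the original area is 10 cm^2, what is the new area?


Linear scale factor k = 2.9
Original area = 10 cm^2
Rule: under a linear scaling by k, areas scale by k^2.
k^2 = 2.9^2 = 8.41
New area = 10 * 8.41
New area = 84.1
84.1 cm^2


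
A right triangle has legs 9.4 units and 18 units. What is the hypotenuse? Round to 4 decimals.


Shape: right triangle
Legs a = 9.4 units, b = 18 units
Formula: c = sqrt(a^2 + b^2)
a^2 = 88.36, b^2 = 324
a^2 + b^2 = 412.36
c = sqrt(412.36)
c = 20.3066
20.3066 units


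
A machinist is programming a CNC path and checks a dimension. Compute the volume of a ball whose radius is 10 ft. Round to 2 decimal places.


Shape: sphere
Radius r = 10 ft
Formula: V = (4/3) * pi * r^3
r^3 = 1000
(4/3) * 1000 = 1333.333333
V = 1333.333333 * pi
V = 4188.79
4188.79 ft^3


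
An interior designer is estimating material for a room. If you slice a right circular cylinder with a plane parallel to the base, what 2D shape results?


Solid: right circular cylinder
Cutting plane: parallel to the base
Visualize the intersection of the plane with the solid's surface.
The boundary of the cut region is a circle.
circle


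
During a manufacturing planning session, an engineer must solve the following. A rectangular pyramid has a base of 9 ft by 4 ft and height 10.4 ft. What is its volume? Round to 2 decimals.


Shape: rectangular pyramid
Base: 9 ft x 4 ft, Height h = 10.4 ft
Formula: V = (1/3) * base_area * h
base_area = 9 * 4 = 36
base_area * h = 36 * 10.4 = 374.4
V = 374.4 / 3
V = 124.8
124.8 ft^3


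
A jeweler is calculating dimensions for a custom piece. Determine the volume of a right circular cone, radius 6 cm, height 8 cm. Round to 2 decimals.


Shape: cone
Radius r = 6 cm, Height h = 8 cm
Formula: V = (1/3) * pi * r^2 * h
r^2 = 36
pi * r^2 * h = pi * 36 * 8 = 288 * pi
V = 288 * pi / 3
V = 301.59
301.59 cm^3
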